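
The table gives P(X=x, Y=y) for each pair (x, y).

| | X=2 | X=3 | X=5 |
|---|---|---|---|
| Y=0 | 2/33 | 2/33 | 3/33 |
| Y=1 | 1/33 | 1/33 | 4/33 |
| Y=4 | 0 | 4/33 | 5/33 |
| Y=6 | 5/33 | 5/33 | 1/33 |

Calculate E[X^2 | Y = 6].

90/11

P(Y = 6) = 1/3.
Σ X^2·P over the event = 4·(5/33) + 9·(5/33) + 25·(1/33) = 30/11.
E[X^2 | Y = 6] = (30/11) / (1/3) = 90/11.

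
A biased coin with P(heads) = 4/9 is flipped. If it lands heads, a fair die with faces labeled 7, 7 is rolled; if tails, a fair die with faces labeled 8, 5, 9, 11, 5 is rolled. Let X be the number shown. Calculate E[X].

22/3

E[X | heads] = (7+7)/2 = 7.
E[X | tails] = (8+5+9+11+5)/5 = 38/5.
By the law of total expectation,
E[X] = (4/9)·(7) + (5/9)·(38/5) = 22/3.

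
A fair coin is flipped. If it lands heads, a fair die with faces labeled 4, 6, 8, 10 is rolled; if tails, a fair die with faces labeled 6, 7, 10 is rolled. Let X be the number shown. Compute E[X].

E[X | heads] = (4+6+8+10)/4 = 7.
E[X | tails] = (6+7+10)/3 = 23/3.
E[X] = (1/2)·(7) + (1/2)·(23/3) = 22/3.

22/3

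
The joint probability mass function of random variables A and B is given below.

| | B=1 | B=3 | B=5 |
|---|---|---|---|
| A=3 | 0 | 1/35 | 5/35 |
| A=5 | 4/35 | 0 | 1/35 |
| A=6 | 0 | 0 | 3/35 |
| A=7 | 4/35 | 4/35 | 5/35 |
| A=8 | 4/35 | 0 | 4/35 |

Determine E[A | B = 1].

20/3

P(B = 1) = 12/35.
Σ A·P over the event = 5·(4/35) + 7·(4/35) + 8·(4/35) = 16/7.
E[A | B = 1] = (16/7) / (12/35) = 20/3.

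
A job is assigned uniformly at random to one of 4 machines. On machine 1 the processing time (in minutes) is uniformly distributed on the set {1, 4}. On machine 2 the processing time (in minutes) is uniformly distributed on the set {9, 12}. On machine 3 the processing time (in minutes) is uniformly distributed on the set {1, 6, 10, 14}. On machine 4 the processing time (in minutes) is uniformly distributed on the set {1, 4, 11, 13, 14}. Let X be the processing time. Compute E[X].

E[X | machine 1] = (1+4)/2 = 5/2.
E[X | machine 2] = (9+12)/2 = 21/2.
E[X | machine 3] = (1+6+10+14)/4 = 31/4.
E[X | machine 4] = (1+4+11+13+14)/5 = 43/5.
E[X] = (1/4)·(5/2) + (1/4)·(21/2) + (1/4)·(31/4) + (1/4)·(43/5) = 587/80.

587/80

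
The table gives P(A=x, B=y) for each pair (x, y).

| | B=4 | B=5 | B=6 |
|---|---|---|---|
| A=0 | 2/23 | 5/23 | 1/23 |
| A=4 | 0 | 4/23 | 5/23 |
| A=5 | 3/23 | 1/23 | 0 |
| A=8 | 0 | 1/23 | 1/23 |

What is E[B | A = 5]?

17/4

P(A = 5) = 4/23.
Σ B·P over the event = 4·(3/23) + 5·(1/23) = 17/23.
E[B | A = 5] = (17/23) / (4/23) = 17/4.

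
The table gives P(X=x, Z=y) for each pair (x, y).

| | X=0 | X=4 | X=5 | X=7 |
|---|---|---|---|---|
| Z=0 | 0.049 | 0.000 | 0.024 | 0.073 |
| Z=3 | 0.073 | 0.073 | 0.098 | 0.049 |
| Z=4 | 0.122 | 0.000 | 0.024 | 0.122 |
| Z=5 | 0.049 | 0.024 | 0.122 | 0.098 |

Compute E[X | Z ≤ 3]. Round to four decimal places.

P(Z ≤ 3) = 0.439.
Σ X·P over the event = 0·(0.049) + 0·(0.073) + 4·(0.073) + 5·(0.024) + 5·(0.098) + 7·(0.073) + 7·(0.049) = 1.756.
E[X | Z ≤ 3] = (1.756) / (0.439) = 4.0000.

4.0000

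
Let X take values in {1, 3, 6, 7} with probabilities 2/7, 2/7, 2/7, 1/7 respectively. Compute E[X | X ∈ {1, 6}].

P(X ∈ {1, 6}) = 4/7.
Σ over the event: 1·2/7 + 6·2/7 = 2.
E[X | X ∈ {1, 6}] = (2) / (4/7) = 7/2.

7/2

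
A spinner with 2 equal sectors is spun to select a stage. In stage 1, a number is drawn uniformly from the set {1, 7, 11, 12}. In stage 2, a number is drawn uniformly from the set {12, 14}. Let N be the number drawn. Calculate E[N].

E[N | stage 1] = (1+7+11+12)/4 = 31/4.
E[N | stage 2] = (12+14)/2 = 13.
E[N] = (1/2)·(31/4) + (1/2)·(13) = 83/8.

83/8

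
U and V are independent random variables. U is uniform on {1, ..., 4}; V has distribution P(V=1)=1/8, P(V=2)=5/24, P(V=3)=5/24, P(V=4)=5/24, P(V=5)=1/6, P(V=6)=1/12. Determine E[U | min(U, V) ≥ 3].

7/2

P(min(U, V) ≥ 3) = 1/3.
Summing U·P(x,y) over outcomes with min(U, V) ≥ 3 gives 7/6.
E[U | min(U, V) ≥ 3] = (7/6) / (1/3) = 7/2.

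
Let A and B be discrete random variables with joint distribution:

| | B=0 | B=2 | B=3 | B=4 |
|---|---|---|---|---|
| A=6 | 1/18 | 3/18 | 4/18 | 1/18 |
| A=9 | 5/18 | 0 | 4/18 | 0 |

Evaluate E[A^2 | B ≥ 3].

56

P(B ≥ 3) = 1/2.
Σ A^2·P over the event = 36·(4/18) + 36·(1/18) + 81·(4/18) = 28.
E[A^2 | B ≥ 3] = (28) / (1/2) = 56.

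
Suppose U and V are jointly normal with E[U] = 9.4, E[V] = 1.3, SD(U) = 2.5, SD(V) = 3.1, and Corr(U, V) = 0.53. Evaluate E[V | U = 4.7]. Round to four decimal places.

-1.7888

E[V | U=x] = μ_V + ρ(σ_V/σ_U)(x − μ_U) for jointly normal variables.
E[V | U=4.7] = 1.3 + (0.53)·(3.1/2.5)·(4.7 − (9.4)) = 1.3 + (0.6572)·(-4.7) = -1.7888.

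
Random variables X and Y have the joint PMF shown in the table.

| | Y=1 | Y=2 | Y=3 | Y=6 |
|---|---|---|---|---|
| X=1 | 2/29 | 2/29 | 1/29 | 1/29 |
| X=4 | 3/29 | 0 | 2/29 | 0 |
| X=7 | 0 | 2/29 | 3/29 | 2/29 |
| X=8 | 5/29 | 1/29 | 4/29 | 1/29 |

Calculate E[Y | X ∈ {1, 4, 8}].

P(X ∈ {1, 4, 8}) = 22/29.
Summing Y·P(X=x,Y=y) over the conditioning event gives 49/29.
E[Y | X ∈ {1, 4, 8}] = (49/29) / (22/29) = 49/22.

49/22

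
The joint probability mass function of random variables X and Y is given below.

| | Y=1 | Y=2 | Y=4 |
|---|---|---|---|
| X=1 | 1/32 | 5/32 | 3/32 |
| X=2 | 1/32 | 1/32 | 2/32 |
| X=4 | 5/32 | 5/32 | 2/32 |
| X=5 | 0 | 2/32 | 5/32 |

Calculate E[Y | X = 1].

23/9

P(X = 1) = 9/32.
Σ Y·P over the event = 1·(1/32) + 2·(5/32) + 4·(3/32) = 23/32.
E[Y | X = 1] = (23/32) / (9/32) = 23/9.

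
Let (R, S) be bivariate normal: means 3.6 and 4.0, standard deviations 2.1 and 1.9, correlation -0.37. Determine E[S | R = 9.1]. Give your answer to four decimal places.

For a bivariate normal, E[S | R=x] = μ_S + ρ·(σ_S/σ_R)·(x − μ_R).
E[S | R=9.1] = 4.0 + (-0.37)·(1.9/2.1)·(9.1 − (3.6)) = 4.0 + (-0.33476)·(5.5) = 2.1588.

2.1588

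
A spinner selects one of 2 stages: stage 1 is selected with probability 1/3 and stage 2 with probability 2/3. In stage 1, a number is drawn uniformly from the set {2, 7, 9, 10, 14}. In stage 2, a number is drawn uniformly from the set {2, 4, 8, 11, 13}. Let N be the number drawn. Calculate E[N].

E[N | stage 1] = (2+7+9+10+14)/5 = 42/5.
E[N | stage 2] = (2+4+8+11+13)/5 = 38/5.
E[N] = (1/3)·(42/5) + (2/3)·(38/5) = 118/15.

118/15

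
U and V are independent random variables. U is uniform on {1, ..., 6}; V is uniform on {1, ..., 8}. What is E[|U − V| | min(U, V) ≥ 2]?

P(min(U, V) ≥ 2) = 35/48.
Summing |U−V|·P(x,y) over outcomes with min(U, V) ≥ 2 gives 25/16.
E[|U − V| | min(U, V) ≥ 2] = (25/16) / (35/48) = 15/7.

15/7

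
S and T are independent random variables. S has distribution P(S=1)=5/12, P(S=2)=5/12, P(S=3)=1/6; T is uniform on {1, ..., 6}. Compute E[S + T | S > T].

P(S > T) = 1/8.
Summing (S+T)·P(x,y) over outcomes with S > T gives 11/24.
E[S + T | S > T] = (11/24) / (1/8) = 11/3.

11/3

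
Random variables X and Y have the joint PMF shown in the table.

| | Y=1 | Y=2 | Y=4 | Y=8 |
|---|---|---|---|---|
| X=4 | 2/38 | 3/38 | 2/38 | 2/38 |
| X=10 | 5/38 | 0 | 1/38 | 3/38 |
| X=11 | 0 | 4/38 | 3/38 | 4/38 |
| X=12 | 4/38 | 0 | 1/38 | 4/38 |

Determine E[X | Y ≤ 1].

P(Y ≤ 1) = 11/38.
Σ X·P over the event = 4·(2/38) + 10·(5/38) + 12·(4/38) = 53/19.
E[X | Y ≤ 1] = (53/19) / (11/38) = 106/11.

106/11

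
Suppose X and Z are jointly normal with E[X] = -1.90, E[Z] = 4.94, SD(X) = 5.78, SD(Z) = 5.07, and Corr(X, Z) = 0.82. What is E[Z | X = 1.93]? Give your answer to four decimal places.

7.6948

The regression of Z on X has slope ρ·σ_Z/σ_X and passes through (μ_X, μ_Z).
E[Z | X=1.93] = 4.94 + (0.82)·(5.07/5.78)·(1.93 − (-1.90)) = 4.94 + (0.71927)·(3.83) = 7.6948.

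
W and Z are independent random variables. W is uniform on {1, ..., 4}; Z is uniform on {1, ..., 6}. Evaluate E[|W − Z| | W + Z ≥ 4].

P(W + Z ≥ 4) = 7/8.
Summing |W−Z|·P(x,y) over outcomes with W + Z ≥ 4 gives 7/4.
E[|W − Z| | W + Z ≥ 4] = (7/4) / (7/8) = 2.

2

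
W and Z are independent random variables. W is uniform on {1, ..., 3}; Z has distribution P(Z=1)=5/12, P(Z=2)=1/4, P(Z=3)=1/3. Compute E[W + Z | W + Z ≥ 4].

107/23

P(W + Z ≥ 4) = 23/36.
Summing (W+Z)·P(x,y) over outcomes with W + Z ≥ 4 gives 107/36.
E[W + Z | W + Z ≥ 4] = (107/36) / (23/36) = 107/23.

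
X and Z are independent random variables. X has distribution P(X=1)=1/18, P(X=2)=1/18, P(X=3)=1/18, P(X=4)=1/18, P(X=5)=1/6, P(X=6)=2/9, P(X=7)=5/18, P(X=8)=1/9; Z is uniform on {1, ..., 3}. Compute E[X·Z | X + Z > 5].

569/45

P(X + Z > 5) = 5/6.
Summing XZ·P(x,y) over outcomes with X + Z > 5 gives 569/54.
E[X·Z | X + Z > 5] = (569/54) / (5/6) = 569/45.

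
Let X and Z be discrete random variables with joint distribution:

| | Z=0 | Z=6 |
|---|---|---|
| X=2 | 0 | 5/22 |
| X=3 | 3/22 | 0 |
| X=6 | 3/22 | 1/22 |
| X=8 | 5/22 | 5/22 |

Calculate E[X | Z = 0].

P(Z = 0) = 1/2.
Σ X·P over the event = 3·(3/22) + 6·(3/22) + 8·(5/22) = 67/22.
E[X | Z = 0] = (67/22) / (1/2) = 67/11.

67/11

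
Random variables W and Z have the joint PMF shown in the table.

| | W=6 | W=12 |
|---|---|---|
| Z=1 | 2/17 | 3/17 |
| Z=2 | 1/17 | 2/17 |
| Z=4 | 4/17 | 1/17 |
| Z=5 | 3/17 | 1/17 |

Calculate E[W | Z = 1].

48/5

P(Z = 1) = 5/17.
Σ W·P over the event = 6·(2/17) + 12·(3/17) = 48/17.
E[W | Z = 1] = (48/17) / (5/17) = 48/5.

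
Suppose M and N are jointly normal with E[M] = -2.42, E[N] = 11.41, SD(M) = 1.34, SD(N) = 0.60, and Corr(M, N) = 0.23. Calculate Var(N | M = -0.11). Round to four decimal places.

For a bivariate normal, Var(N | M=x) = σ_N²(1 − ρ²).
Var(N | M=-0.11) = (0.60)²·(1 − (0.23)²) = 0.36·0.9471 = 0.3410.

0.3410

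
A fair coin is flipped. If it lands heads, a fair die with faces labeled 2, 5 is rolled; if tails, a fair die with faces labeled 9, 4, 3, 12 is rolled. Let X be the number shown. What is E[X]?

21/4

E[X | heads] = (2+5)/2 = 7/2.
E[X | tails] = (9+4+3+12)/4 = 7.
By the law of total expectation,
E[X] = (1/2)·(7/2) + (1/2)·(7) = 21/4.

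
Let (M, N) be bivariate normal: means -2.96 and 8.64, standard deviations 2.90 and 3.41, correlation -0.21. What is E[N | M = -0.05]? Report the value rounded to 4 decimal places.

E[N | M=x] = μ_N + ρ(σ_N/σ_M)(x − μ_M) for jointly normal variables.
E[N | M=-0.05] = 8.64 + (-0.21)·(3.41/2.90)·(-0.05 − (-2.96)) = 8.64 + (-0.24693)·(2.91) = 7.9214.

7.9214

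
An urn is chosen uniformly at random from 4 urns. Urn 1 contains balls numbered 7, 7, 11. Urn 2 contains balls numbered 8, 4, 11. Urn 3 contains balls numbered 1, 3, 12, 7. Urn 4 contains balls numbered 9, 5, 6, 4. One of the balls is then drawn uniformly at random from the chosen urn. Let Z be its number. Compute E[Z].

E[Z | urn 1] = (7+7+11)/3 = 25/3.
E[Z | urn 2] = (8+4+11)/3 = 23/3.
E[Z | urn 3] = (1+3+12+7)/4 = 23/4.
E[Z | urn 4] = (9+5+6+4)/4 = 6.
By the law of total expectation,
E[Z] = (1/4)·(25/3) + (1/4)·(23/3) + (1/4)·(23/4) + (1/4)·(6) = 111/16.

111/16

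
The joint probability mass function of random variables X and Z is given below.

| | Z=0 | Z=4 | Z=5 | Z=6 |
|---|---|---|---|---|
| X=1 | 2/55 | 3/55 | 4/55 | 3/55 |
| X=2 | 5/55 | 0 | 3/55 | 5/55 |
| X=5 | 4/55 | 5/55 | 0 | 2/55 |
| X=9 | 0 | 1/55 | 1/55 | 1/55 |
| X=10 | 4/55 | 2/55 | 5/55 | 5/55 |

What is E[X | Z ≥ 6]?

P(Z ≥ 6) = 16/55.
Σ X·P over the event = 1·(3/55) + 2·(5/55) + 5·(2/55) + 9·(1/55) + 10·(5/55) = 82/55.
E[X | Z ≥ 6] = (82/55) / (16/55) = 41/8.

41/8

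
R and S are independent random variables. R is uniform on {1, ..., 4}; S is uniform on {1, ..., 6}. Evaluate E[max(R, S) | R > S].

P(R > S) = 1/4.
Summing max(R,S)·P(x,y) over outcomes with R > S gives 5/6.
E[max(R, S) | R > S] = (5/6) / (1/4) = 10/3.

10/3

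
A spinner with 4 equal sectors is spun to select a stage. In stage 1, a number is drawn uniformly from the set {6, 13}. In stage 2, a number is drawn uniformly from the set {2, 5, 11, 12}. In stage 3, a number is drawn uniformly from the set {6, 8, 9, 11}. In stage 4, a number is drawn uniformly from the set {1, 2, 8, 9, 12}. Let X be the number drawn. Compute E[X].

319/40

E[X | stage 1] = (6+13)/2 = 19/2.
E[X | stage 2] = (2+5+11+12)/4 = 15/2.
E[X | stage 3] = (6+8+9+11)/4 = 17/2.
E[X | stage 4] = (1+2+8+9+12)/5 = 32/5.
E[X] = (1/4)·(19/2) + (1/4)·(15/2) + (1/4)·(17/2) + (1/4)·(32/5) = 319/40.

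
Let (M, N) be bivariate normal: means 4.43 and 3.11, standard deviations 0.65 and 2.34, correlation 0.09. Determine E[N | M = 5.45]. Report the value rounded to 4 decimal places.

3.4405

For a bivariate normal, E[N | M=x] = μ_N + ρ·(σ_N/σ_M)·(x − μ_M).
E[N | M=5.45] = 3.11 + (0.09)·(2.34/0.65)·(5.45 − (4.43)) = 3.11 + (0.324)·(1.02) = 3.4405.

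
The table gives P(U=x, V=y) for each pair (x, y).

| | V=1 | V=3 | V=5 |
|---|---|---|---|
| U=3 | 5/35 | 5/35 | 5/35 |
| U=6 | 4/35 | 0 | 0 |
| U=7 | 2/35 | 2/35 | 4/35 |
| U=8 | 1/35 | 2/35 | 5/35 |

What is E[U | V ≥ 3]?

128/23

P(V ≥ 3) = 23/35.
Σ U·P over the event = 3·(5/35) + 3·(5/35) + 7·(2/35) + 7·(4/35) + 8·(2/35) + 8·(5/35) = 128/35.
E[U | V ≥ 3] = (128/35) / (23/35) = 128/23.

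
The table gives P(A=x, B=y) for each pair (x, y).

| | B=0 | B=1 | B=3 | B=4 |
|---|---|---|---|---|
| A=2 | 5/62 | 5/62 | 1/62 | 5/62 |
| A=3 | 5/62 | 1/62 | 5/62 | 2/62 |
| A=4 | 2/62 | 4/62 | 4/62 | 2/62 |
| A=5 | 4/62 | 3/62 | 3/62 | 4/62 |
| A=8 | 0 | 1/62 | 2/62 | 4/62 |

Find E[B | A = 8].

P(A = 8) = 7/62.
Σ B·P over the event = 1·(1/62) + 3·(2/62) + 4·(4/62) = 23/62.
E[B | A = 8] = (23/62) / (7/62) = 23/7.

23/7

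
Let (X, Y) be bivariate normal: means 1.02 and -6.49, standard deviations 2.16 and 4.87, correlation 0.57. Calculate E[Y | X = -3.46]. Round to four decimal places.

The regression of Y on X has slope ρ·σ_Y/σ_X and passes through (μ_X, μ_Y).
E[Y | X=-3.46] = -6.49 + (0.57)·(4.87/2.16)·(-3.46 − (1.02)) = -6.49 + (1.28514)·(-4.48) = -12.2474.

-12.2474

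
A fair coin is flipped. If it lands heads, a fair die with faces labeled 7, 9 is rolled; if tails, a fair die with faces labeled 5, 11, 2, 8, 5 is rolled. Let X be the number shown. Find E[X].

71/10

E[X | heads] = (7+9)/2 = 8.
E[X | tails] = (5+11+2+8+5)/5 = 31/5.
E[X] = (1/2)·(8) + (1/2)·(31/5) = 71/10.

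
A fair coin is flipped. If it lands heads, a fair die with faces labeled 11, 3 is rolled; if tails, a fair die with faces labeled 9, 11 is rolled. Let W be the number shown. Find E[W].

17/2

E[W | heads] = (11+3)/2 = 7.
E[W | tails] = (9+11)/2 = 10.
E[W] = (1/2)·(7) + (1/2)·(10) = 17/2.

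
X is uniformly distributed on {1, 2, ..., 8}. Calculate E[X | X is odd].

4

Given X is odd, X is equally likely to be any of {1, 3, 5, 7}.
E[X | X is odd] = (1 + 3 + 5 + 7) / 4 = 4.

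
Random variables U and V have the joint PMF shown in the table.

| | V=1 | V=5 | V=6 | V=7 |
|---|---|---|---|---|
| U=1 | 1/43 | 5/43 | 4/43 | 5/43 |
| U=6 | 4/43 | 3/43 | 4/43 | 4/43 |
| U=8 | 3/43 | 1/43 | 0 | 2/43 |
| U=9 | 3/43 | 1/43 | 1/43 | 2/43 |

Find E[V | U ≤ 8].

P(U ≤ 8) = 36/43.
Summing V·P(U=x,V=y) over the conditioning event gives 178/43.
E[V | U ≤ 8] = (178/43) / (36/43) = 89/18.

89/18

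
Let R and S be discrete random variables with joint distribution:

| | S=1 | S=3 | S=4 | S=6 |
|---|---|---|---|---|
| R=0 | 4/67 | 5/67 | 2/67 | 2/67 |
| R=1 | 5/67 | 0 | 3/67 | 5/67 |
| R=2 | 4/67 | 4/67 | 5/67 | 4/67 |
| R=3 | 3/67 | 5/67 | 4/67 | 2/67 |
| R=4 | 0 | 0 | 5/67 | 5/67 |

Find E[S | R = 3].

23/7

P(R = 3) = 14/67.
Σ S·P over the event = 1·(3/67) + 3·(5/67) + 4·(4/67) + 6·(2/67) = 46/67.
E[S | R = 3] = (46/67) / (14/67) = 23/7.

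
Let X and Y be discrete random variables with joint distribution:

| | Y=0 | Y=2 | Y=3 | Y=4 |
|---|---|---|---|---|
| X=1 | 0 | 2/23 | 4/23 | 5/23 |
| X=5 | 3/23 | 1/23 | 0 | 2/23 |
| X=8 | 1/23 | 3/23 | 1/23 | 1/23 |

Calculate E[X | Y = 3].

12/5

P(Y = 3) = 5/23.
Σ X·P over the event = 1·(4/23) + 8·(1/23) = 12/23.
E[X | Y = 3] = (12/23) / (5/23) = 12/5.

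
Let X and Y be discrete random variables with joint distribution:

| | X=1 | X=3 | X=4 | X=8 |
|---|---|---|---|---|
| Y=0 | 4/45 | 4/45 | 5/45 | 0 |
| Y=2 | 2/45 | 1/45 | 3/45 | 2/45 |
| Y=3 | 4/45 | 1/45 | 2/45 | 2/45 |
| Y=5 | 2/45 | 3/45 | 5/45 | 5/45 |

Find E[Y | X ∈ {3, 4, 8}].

P(X ∈ {3, 4, 8}) = 11/15.
Summing Y·P(X=x,Y=y) over the conditioning event gives 92/45.
E[Y | X ∈ {3, 4, 8}] = (92/45) / (11/15) = 92/33.

92/33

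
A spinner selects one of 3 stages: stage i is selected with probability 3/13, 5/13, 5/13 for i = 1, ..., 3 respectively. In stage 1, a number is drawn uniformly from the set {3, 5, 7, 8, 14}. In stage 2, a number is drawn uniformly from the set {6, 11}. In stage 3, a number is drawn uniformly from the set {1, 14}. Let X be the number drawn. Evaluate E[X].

511/65

E[X | stage 1] = (3+5+7+8+14)/5 = 37/5.
E[X | stage 2] = (6+11)/2 = 17/2.
E[X | stage 3] = (1+14)/2 = 15/2.
E[X] = (3/13)·(37/5) + (5/13)·(17/2) + (5/13)·(15/2) = 511/65.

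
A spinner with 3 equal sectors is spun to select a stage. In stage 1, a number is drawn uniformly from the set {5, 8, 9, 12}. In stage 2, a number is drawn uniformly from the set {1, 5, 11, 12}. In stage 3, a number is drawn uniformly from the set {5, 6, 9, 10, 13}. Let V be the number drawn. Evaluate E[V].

E[V | stage 1] = (5+8+9+12)/4 = 17/2.
E[V | stage 2] = (1+5+11+12)/4 = 29/4.
E[V | stage 3] = (5+6+9+10+13)/5 = 43/5.
E[V] = (1/3)·(17/2) + (1/3)·(29/4) + (1/3)·(43/5) = 487/60.

487/60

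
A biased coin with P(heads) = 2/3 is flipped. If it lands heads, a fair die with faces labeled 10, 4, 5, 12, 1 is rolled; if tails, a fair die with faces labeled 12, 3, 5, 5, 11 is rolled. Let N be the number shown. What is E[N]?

20/3

E[N | heads] = (10+4+5+12+1)/5 = 32/5.
E[N | tails] = (12+3+5+5+11)/5 = 36/5.
By the law of total expectation,
E[N] = (2/3)·(32/5) + (1/3)·(36/5) = 20/3.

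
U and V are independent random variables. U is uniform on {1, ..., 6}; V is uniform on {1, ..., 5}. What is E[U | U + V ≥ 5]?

95/24

P(U + V ≥ 5) = 4/5.
Summing U·P(x,y) over outcomes with U + V ≥ 5 gives 19/6.
E[U | U + V ≥ 5] = (19/6) / (4/5) = 95/24.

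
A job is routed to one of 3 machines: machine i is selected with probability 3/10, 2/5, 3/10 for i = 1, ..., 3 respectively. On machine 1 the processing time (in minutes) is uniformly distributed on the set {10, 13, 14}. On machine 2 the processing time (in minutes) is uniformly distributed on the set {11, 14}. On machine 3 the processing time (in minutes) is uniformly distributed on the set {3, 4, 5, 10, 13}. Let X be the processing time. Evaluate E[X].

54/5

E[X | machine 1] = (10+13+14)/3 = 37/3.
E[X | machine 2] = (11+14)/2 = 25/2.
E[X | machine 3] = (3+4+5+10+13)/5 = 7.
E[X] = (3/10)·(37/3) + (2/5)·(25/2) + (3/10)·(7) = 54/5.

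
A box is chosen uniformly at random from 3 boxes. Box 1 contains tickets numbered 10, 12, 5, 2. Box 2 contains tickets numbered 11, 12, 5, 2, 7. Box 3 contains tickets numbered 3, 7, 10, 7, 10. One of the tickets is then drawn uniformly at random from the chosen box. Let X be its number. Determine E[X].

147/20

E[X | box 1] = (10+12+5+2)/4 = 29/4.
E[X | box 2] = (11+12+5+2+7)/5 = 37/5.
E[X | box 3] = (3+7+10+7+10)/5 = 37/5.
E[X] = (1/3)·(29/4) + (1/3)·(37/5) + (1/3)·(37/5) = 147/20.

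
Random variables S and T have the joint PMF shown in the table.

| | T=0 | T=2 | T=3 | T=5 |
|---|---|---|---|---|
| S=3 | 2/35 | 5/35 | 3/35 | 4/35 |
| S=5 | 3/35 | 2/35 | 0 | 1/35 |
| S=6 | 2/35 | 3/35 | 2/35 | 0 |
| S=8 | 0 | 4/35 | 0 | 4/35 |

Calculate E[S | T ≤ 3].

P(T ≤ 3) = 26/35.
Summing S·P(S=x,T=y) over the conditioning event gives 129/35.
E[S | T ≤ 3] = (129/35) / (26/35) = 129/26.

129/26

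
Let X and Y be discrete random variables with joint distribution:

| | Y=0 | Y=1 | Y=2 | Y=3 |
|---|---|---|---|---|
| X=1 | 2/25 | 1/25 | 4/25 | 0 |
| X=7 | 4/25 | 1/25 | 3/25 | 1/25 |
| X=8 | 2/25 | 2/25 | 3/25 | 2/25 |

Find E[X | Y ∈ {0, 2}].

P(Y ∈ {0, 2}) = 18/25.
Summing X·P(X=x,Y=y) over the conditioning event gives 19/5.
E[X | Y ∈ {0, 2}] = (19/5) / (18/25) = 95/18.

95/18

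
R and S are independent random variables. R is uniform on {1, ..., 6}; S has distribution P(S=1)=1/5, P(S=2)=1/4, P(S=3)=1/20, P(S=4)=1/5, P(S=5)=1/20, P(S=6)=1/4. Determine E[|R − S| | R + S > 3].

237/107

P(R + S > 3) = 107/120.
Summing |R−S|·P(x,y) over outcomes with R + S > 3 gives 79/40.
E[|R − S| | R + S > 3] = (79/40) / (107/120) = 237/107.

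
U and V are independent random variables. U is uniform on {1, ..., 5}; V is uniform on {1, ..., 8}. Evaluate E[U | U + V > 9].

4

Outcomes with U + V > 9: (2,8), (3,7), (3,8), (4,6), (4,7), (4,8), (5,5), (5,6), (5,7), (5,8), each with probability 1/40.
E[U | U + V > 9] = (2 + 3 + 3 + 4 + 4 + 4 + 5 + 5 + 5 + 5) / 10 = 4.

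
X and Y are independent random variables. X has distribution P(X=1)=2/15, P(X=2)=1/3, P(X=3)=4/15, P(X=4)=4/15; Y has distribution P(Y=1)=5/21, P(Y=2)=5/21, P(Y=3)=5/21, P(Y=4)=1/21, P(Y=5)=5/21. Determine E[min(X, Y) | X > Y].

P(X > Y) = 25/63.
Summing min(X,Y)·P(x,y) over outcomes with X > Y gives 41/63.
E[min(X, Y) | X > Y] = (41/63) / (25/63) = 41/25.

41/25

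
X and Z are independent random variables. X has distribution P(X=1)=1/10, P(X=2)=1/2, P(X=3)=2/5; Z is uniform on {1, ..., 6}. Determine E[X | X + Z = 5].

P(X + Z = 5) = 1/6.
Summing X·P(x,y) over outcomes with X + Z = 5 gives 23/60.
E[X | X + Z = 5] = (23/60) / (1/6) = 23/10.

23/10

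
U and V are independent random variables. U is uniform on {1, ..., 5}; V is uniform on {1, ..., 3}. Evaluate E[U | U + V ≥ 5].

35/9

Outcomes with U + V ≥ 5: (2,3), (3,2), (3,3), (4,1), (4,2), (4,3), (5,1), (5,2), (5,3), each with probability 1/15.
E[U | U + V ≥ 5] = (2 + 3 + 3 + 4 + 4 + 4 + 5 + 5 + 5) / 9 = 35/9.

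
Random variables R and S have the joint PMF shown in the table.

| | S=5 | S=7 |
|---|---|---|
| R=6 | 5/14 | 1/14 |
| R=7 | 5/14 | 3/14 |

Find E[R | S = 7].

27/4

P(S = 7) = 2/7.
Σ R·P over the event = 6·(1/14) + 7·(3/14) = 27/14.
E[R | S = 7] = (27/14) / (2/7) = 27/4.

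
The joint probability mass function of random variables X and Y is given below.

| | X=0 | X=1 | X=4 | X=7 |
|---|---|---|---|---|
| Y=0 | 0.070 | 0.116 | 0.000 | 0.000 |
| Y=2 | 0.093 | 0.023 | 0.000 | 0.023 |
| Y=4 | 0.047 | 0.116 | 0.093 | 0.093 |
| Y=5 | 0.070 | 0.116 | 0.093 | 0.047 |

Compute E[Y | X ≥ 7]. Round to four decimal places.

P(X ≥ 7) = 0.163.
Σ Y·P over the event = 2·(0.023) + 4·(0.093) + 5·(0.047) = 0.653.
E[Y | X ≥ 7] = (0.653) / (0.163) = 4.0061.

4.0061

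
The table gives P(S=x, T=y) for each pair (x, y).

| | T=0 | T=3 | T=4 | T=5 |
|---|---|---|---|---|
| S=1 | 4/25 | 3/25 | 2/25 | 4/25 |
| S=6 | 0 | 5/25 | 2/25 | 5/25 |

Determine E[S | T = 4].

P(T = 4) = 4/25.
Σ S·P over the event = 1·(2/25) + 6·(2/25) = 14/25.
E[S | T = 4] = (14/25) / (4/25) = 7/2.

7/2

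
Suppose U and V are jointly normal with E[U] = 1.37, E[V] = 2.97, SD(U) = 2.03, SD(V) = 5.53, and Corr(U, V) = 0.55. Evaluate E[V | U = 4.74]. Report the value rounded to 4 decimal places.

The regression of V on U has slope ρ·σ_V/σ_U and passes through (μ_U, μ_V).
E[V | U=4.74] = 2.97 + (0.55)·(5.53/2.03)·(4.74 − (1.37)) = 2.97 + (1.49828)·(3.37) = 8.0192.

8.0192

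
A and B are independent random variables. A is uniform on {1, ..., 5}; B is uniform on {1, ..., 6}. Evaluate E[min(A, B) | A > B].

2

P(A > B) = 1/3.
Summing min(A,B)·P(x,y) over outcomes with A > B gives 2/3.
E[min(A, B) | A > B] = (2/3) / (1/3) = 2.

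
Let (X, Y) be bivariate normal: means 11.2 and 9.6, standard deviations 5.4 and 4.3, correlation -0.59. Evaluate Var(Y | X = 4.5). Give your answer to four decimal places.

For a bivariate normal, Var(Y | X=x) = σ_Y²(1 − ρ²).
Var(Y | X=4.5) = (4.3)²·(1 − (-0.59)²) = 18.49·0.6519 = 12.0536.

12.0536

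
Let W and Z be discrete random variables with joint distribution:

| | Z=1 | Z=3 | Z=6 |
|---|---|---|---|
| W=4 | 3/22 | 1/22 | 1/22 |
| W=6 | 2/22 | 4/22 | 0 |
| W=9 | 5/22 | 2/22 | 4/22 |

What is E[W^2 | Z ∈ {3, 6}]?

331/6

P(Z ∈ {3, 6}) = 6/11.
Summing W^2·P(W=x,Z=y) over the conditioning event gives 331/11.
E[W^2 | Z ∈ {3, 6}] = (331/11) / (6/11) = 331/6.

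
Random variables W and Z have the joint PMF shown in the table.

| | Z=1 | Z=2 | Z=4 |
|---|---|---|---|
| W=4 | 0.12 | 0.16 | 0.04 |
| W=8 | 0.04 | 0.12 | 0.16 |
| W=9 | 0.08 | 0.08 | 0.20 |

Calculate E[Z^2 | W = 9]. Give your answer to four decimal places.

P(W = 9) = 0.36.
Σ Z^2·P over the event = 1·(0.08) + 4·(0.08) + 16·(0.20) = 3.60.
E[Z^2 | W = 9] = (3.60) / (0.36) = 10.0000.

10.0000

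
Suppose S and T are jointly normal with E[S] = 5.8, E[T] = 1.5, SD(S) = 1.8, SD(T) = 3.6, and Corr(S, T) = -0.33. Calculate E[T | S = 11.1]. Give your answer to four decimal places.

The regression of T on S has slope ρ·σ_T/σ_S and passes through (μ_S, μ_T).
E[T | S=11.1] = 1.5 + (-0.33)·(3.6/1.8)·(11.1 − (5.8)) = 1.5 + (-0.66)·(5.3) = -1.9980.

-1.9980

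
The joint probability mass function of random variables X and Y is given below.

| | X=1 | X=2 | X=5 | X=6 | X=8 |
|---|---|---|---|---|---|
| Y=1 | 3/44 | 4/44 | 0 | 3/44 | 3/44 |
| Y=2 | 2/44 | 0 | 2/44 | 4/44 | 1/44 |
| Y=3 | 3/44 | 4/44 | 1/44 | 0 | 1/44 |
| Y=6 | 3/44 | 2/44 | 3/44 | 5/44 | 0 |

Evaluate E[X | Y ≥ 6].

4

P(Y ≥ 6) = 13/44.
Σ X·P over the event = 1·(3/44) + 2·(2/44) + 5·(3/44) + 6·(5/44) = 13/11.
E[X | Y ≥ 6] = (13/11) / (13/44) = 4.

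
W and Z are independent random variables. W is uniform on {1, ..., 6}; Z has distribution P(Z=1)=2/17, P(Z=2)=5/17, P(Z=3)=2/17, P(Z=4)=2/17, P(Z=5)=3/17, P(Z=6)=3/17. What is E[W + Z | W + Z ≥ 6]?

595/73

P(W + Z ≥ 6) = 73/102.
Summing (W+Z)·P(x,y) over outcomes with W + Z ≥ 6 gives 35/6.
E[W + Z | W + Z ≥ 6] = (35/6) / (73/102) = 595/73.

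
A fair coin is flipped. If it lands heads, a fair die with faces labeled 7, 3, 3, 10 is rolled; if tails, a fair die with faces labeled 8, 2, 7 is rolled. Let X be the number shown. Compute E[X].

E[X | heads] = (7+3+3+10)/4 = 23/4.
E[X | tails] = (8+2+7)/3 = 17/3.
By the law of total expectation,
E[X] = (1/2)·(23/4) + (1/2)·(17/3) = 137/24.

137/24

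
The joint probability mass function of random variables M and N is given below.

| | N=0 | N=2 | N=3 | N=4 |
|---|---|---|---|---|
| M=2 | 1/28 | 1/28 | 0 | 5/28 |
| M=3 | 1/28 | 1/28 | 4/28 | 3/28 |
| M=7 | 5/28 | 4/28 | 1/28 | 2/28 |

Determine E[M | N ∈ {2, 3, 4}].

P(N ∈ {2, 3, 4}) = 3/4.
Σ M·P over the event = 2·(1/28) + 2·(5/28) + 3·(1/28) + 3·(4/28) + 3·(3/28) + 7·(4/28) + 7·(1/28) + 7·(2/28) = 85/28.
E[M | N ∈ {2, 3, 4}] = (85/28) / (3/4) = 85/21.

85/21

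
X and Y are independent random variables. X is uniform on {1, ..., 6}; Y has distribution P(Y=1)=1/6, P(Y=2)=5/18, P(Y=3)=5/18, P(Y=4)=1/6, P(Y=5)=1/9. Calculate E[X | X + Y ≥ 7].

P(X + Y ≥ 7) = 25/54.
Summing X·P(x,y) over outcomes with X + Y ≥ 7 gives 121/54.
E[X | X + Y ≥ 7] = (121/54) / (25/54) = 121/25.

121/25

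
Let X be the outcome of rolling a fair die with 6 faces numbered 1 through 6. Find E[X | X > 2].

Given X > 2, X is equally likely to be any of {3, 4, 5, 6}.
E[X | X > 2] = (3 + 4 + 5 + 6) / 4 = 9/2.

9/2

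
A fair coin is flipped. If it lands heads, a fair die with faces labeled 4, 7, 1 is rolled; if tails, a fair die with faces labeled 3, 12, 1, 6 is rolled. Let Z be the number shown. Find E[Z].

19/4

E[Z | heads] = (4+7+1)/3 = 4.
E[Z | tails] = (3+12+1+6)/4 = 11/2.
E[Z] = (1/2)·(4) + (1/2)·(11/2) = 19/4.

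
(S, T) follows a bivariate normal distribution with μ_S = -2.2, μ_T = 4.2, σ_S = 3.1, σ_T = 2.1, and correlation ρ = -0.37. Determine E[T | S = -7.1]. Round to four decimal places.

5.4282

E[T | S=x] = μ_T + ρ(σ_T/σ_S)(x − μ_S) for jointly normal variables.
E[T | S=-7.1] = 4.2 + (-0.37)·(2.1/3.1)·(-7.1 − (-2.2)) = 4.2 + (-0.25065)·(-4.9) = 5.4282.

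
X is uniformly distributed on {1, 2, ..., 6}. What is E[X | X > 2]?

Given X > 2, X is equally likely to be any of {3, 4, 5, 6}.
E[X | X > 2] = (3 + 4 + 5 + 6) / 4 = 9/2.

9/2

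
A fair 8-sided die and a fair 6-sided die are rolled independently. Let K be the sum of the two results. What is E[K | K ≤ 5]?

P(K ≤ 5) = 5/24.
Σ over the event: 2·1/48 + 3·1/24 + 4·1/16 + 5·1/12 = 5/6.
E[K | K ≤ 5] = (5/6) / (5/24) = 4.

4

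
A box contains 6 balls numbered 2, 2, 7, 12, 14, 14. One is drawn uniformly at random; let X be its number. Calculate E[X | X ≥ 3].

P(X ≥ 3) = 2/3.
Σ over the event: 7·1/6 + 12·1/6 + 14·1/3 = 47/6.
E[X | X ≥ 3] = (47/6) / (2/3) = 47/4.

47/4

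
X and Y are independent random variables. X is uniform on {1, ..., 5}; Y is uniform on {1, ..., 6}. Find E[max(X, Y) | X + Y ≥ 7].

P(X + Y ≥ 7) = 1/2.
Summing max(X,Y)·P(x,y) over outcomes with X + Y ≥ 7 gives 77/30.
E[max(X, Y) | X + Y ≥ 7] = (77/30) / (1/2) = 77/15.

77/15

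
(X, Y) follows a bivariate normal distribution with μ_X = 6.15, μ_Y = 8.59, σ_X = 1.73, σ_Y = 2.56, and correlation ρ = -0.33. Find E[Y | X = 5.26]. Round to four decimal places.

E[Y | X=x] = μ_Y + ρ(σ_Y/σ_X)(x − μ_X) for jointly normal variables.
E[Y | X=5.26] = 8.59 + (-0.33)·(2.56/1.73)·(5.26 − (6.15)) = 8.59 + (-0.48832)·(-0.89) = 9.0246.

9.0246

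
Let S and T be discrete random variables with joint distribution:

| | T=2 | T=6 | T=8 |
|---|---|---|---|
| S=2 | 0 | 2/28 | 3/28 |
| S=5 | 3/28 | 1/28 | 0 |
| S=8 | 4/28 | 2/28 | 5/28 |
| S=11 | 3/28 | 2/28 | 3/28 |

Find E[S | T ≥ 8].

79/11

P(T ≥ 8) = 11/28.
Σ S·P over the event = 2·(3/28) + 8·(5/28) + 11·(3/28) = 79/28.
E[S | T ≥ 8] = (79/28) / (11/28) = 79/11.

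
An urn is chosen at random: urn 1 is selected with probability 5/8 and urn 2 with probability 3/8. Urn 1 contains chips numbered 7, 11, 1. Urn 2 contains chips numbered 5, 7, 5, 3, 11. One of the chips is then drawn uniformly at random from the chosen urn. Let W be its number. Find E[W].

E[W | urn 1] = (7+11+1)/3 = 19/3.
E[W | urn 2] = (5+7+5+3+11)/5 = 31/5.
E[W] = (5/8)·(19/3) + (3/8)·(31/5) = 377/60.

377/60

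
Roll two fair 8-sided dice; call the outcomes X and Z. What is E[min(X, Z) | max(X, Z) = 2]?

4/3

Outcomes with max(X, Z) = 2: (1,2), (2,1), (2,2), each with probability 1/64.
E[min(X, Z) | max(X, Z) = 2] = (1 + 1 + 2) / 3 = 4/3.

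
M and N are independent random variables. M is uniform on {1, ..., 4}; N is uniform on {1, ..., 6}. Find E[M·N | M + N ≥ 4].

P(M + N ≥ 4) = 7/8.
Summing MN·P(x,y) over outcomes with M + N ≥ 4 gives 205/24.
E[M·N | M + N ≥ 4] = (205/24) / (7/8) = 205/21.

205/21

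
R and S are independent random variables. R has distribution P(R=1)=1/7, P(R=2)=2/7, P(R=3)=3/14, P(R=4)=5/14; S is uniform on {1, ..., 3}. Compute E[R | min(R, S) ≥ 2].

P(min(R, S) ≥ 2) = 4/7.
Summing R·P(x,y) over outcomes with min(R, S) ≥ 2 gives 37/21.
E[R | min(R, S) ≥ 2] = (37/21) / (4/7) = 37/12.

37/12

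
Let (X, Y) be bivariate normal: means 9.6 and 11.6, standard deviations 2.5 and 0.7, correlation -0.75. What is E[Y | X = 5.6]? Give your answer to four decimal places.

12.4400

E[Y | X=x] = μ_Y + ρ(σ_Y/σ_X)(x − μ_X) for jointly normal variables.
E[Y | X=5.6] = 11.6 + (-0.75)·(0.7/2.5)·(5.6 − (9.6)) = 11.6 + (-0.21)·(-4) = 12.4400.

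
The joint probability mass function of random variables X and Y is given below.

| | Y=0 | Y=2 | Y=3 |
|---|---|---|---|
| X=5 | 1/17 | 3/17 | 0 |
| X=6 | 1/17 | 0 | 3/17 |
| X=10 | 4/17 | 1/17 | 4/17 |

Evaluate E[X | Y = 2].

25/4

P(Y = 2) = 4/17.
Σ X·P over the event = 5·(3/17) + 10·(1/17) = 25/17.
E[X | Y = 2] = (25/17) / (4/17) = 25/4.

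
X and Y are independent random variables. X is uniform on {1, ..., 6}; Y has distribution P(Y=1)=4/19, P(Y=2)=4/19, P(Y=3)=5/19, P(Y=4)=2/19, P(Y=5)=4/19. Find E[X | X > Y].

273/59

P(X > Y) = 59/114.
Summing X·P(x,y) over outcomes with X > Y gives 91/38.
E[X | X > Y] = (91/38) / (59/114) = 273/59.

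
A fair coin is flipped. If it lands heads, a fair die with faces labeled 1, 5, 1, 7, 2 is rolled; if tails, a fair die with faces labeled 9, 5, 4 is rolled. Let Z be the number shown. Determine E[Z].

23/5

E[Z | heads] = (1+5+1+7+2)/5 = 16/5.
E[Z | tails] = (9+5+4)/3 = 6.
By the law of total expectation,
E[Z] = (1/2)·(16/5) + (1/2)·(6) = 23/5.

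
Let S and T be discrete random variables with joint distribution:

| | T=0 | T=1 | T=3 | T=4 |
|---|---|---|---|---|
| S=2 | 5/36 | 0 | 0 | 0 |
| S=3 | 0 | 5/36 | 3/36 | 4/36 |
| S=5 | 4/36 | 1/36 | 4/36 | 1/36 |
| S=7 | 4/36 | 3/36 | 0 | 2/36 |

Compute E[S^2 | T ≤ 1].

P(T ≤ 1) = 11/18.
Σ S^2·P over the event = 4·(5/36) + 9·(5/36) + 25·(4/36) + 25·(1/36) + 49·(4/36) + 49·(3/36) = 533/36.
E[S^2 | T ≤ 1] = (533/36) / (11/18) = 533/22.

533/22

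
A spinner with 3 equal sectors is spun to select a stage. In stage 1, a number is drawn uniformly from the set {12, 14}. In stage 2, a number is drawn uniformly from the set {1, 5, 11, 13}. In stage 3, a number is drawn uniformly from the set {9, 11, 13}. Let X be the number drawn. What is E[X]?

21/2

E[X | stage 1] = (12+14)/2 = 13.
E[X | stage 2] = (1+5+11+13)/4 = 15/2.
E[X | stage 3] = (9+11+13)/3 = 11.
E[X] = (1/3)·(13) + (1/3)·(15/2) + (1/3)·(11) = 21/2.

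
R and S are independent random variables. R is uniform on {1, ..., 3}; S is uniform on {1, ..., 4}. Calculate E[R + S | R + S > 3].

Outcomes with R + S > 3: (1,3), (1,4), (2,2), (2,3), (2,4), (3,1), (3,2), (3,3), (3,4), each with probability 1/12.
E[R + S | R + S > 3] = (4 + 5 + 4 + 5 + 6 + 4 + 5 + 6 + 7) / 9 = 46/9.

46/9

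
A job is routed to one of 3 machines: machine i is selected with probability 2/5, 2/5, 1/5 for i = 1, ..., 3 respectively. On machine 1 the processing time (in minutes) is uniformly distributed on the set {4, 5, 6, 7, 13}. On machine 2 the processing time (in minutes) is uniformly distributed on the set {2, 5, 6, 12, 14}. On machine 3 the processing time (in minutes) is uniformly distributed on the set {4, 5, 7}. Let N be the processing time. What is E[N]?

524/75

E[N | machine 1] = (4+5+6+7+13)/5 = 7.
E[N | machine 2] = (2+5+6+12+14)/5 = 39/5.
E[N | machine 3] = (4+5+7)/3 = 16/3.
By the law of total expectation,
E[N] = (2/5)·(7) + (2/5)·(39/5) + (1/5)·(16/3) = 524/75.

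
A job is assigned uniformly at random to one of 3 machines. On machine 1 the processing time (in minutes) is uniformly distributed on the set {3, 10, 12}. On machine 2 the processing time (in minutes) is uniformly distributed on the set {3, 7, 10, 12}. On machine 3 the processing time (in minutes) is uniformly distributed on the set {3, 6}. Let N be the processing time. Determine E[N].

125/18

E[N | machine 1] = (3+10+12)/3 = 25/3.
E[N | machine 2] = (3+7+10+12)/4 = 8.
E[N | machine 3] = (3+6)/2 = 9/2.
E[N] = (1/3)·(25/3) + (1/3)·(8) + (1/3)·(9/2) = 125/18.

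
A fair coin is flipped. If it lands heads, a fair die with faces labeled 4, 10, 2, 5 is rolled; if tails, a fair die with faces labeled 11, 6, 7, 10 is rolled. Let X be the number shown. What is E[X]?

55/8

E[X | heads] = (4+10+2+5)/4 = 21/4.
E[X | tails] = (11+6+7+10)/4 = 17/2.
By the law of total expectation,
E[X] = (1/2)·(21/4) + (1/2)·(17/2) = 55/8.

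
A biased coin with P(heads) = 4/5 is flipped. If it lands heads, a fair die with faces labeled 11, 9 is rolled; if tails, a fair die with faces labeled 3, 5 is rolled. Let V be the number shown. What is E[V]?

E[V | heads] = (11+9)/2 = 10.
E[V | tails] = (3+5)/2 = 4.
By the law of total expectation,
E[V] = (4/5)·(10) + (1/5)·(4) = 44/5.

44/5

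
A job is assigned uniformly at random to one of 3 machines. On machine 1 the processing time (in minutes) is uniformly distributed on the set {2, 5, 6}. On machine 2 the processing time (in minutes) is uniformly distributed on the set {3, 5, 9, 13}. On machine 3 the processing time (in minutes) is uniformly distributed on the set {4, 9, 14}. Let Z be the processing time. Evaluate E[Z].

125/18

E[Z | machine 1] = (2+5+6)/3 = 13/3.
E[Z | machine 2] = (3+5+9+13)/4 = 15/2.
E[Z | machine 3] = (4+9+14)/3 = 9.
E[Z] = (1/3)·(13/3) + (1/3)·(15/2) + (1/3)·(9) = 125/18.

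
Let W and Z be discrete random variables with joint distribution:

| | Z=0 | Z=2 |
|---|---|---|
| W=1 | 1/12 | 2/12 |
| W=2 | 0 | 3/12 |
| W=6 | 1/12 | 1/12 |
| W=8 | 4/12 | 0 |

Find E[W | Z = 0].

P(Z = 0) = 1/2.
Σ W·P over the event = 1·(1/12) + 6·(1/12) + 8·(4/12) = 13/4.
E[W | Z = 0] = (13/4) / (1/2) = 13/2.

13/2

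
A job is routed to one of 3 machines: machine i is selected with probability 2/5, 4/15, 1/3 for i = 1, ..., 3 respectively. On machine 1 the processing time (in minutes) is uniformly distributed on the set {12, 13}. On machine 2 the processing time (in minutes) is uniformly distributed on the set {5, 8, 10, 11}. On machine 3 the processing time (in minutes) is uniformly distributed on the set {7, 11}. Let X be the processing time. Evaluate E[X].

E[X | machine 1] = (12+13)/2 = 25/2.
E[X | machine 2] = (5+8+10+11)/4 = 17/2.
E[X | machine 3] = (7+11)/2 = 9.
By the law of total expectation,
E[X] = (2/5)·(25/2) + (4/15)·(17/2) + (1/3)·(9) = 154/15.

154/15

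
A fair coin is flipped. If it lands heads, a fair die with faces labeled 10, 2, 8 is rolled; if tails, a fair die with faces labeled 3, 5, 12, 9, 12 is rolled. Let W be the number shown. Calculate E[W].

E[W | heads] = (10+2+8)/3 = 20/3.
E[W | tails] = (3+5+12+9+12)/5 = 41/5.
E[W] = (1/2)·(20/3) + (1/2)·(41/5) = 223/30.

223/30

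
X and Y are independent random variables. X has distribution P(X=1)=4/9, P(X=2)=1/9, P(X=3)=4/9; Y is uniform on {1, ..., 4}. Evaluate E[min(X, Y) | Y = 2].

14/9

P(Y = 2) = 1/4.
Summing min(X,Y)·P(x,y) over outcomes with Y = 2 gives 7/18.
E[min(X, Y) | Y = 2] = (7/18) / (1/4) = 14/9.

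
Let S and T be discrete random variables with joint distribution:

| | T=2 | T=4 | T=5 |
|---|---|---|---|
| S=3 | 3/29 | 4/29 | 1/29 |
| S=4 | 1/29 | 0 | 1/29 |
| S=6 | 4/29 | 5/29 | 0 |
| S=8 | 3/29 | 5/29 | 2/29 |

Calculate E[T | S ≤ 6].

P(S ≤ 6) = 19/29.
Σ T·P over the event = 2·(3/29) + 4·(4/29) + 5·(1/29) + 2·(1/29) + 5·(1/29) + 2·(4/29) + 4·(5/29) = 62/29.
E[T | S ≤ 6] = (62/29) / (19/29) = 62/19.

62/19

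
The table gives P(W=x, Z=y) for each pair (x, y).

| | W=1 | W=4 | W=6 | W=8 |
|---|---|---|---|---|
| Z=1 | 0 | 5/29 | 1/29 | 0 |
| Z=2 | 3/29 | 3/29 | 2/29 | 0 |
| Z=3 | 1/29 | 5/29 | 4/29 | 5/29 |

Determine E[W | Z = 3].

17/3

P(Z = 3) = 15/29.
Σ W·P over the event = 1·(1/29) + 4·(5/29) + 6·(4/29) + 8·(5/29) = 85/29.
E[W | Z = 3] = (85/29) / (15/29) = 17/3.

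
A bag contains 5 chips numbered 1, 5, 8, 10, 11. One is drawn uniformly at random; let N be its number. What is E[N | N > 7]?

29/3

P(N > 7) = 3/5.
Σ over the event: 8·1/5 + 10·1/5 + 11·1/5 = 29/5.
E[N | N > 7] = (29/5) / (3/5) = 29/3.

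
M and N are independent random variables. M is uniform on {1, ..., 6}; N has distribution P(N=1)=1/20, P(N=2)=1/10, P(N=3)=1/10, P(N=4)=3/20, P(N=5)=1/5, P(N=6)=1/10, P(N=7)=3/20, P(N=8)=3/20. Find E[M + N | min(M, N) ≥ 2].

175/19

P(min(M, N) ≥ 2) = 19/24.
Summing (M+N)·P(x,y) over outcomes with min(M, N) ≥ 2 gives 175/24.
E[M + N | min(M, N) ≥ 2] = (175/24) / (19/24) = 175/19.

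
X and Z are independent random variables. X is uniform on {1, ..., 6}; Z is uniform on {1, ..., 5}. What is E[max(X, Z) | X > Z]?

14/3

P(X > Z) = 1/2.
Summing max(X,Z)·P(x,y) over outcomes with X > Z gives 7/3.
E[max(X, Z) | X > Z] = (7/3) / (1/2) = 14/3.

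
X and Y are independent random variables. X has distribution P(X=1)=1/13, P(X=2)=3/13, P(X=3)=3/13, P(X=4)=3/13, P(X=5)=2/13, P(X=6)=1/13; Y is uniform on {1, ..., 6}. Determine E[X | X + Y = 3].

P(X + Y = 3) = 2/39.
Summing X·P(x,y) over outcomes with X + Y = 3 gives 7/78.
E[X | X + Y = 3] = (7/78) / (2/39) = 7/4.

7/4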